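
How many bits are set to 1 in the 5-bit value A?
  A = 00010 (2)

00010
1-bits at positions (from bit 0 = LSB): 1
Count = 1

Answer: 1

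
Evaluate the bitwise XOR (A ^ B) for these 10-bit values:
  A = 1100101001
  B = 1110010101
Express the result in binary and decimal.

Apply ^ to each column (1 where bits differ):
  1100101001
^ 1110010101
------------
  0010111100

Answer: 0010111100 (188)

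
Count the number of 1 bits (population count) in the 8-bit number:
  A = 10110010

10110010
1-bits at positions (from bit 0 = LSB): 1, 4, 5, 7
Count = 4

Answer: 4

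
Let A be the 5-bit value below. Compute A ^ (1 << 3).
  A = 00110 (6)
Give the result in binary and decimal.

Mask = 1 << 3 = 01000
Bit 3 of A is 0; XOR with the mask flips it to 1.
  00110
^ 01000
-------
  01110

Answer: 01110 (14)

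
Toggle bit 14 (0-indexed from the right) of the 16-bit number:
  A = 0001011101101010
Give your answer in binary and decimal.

Mask = 1 << 14 = 0100000000000000
Bit 14 of A is 0; XOR with the mask flips it to 1.
  0001011101101010
^ 0100000000000000
------------------
  0101011101101010

Answer: 0101011101101010 (22378)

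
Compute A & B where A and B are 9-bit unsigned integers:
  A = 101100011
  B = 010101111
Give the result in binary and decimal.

Apply & to each column (1 only where both bits are 1):
  101100011
& 010101111
-----------
  000100011

Answer: 000100011 (35)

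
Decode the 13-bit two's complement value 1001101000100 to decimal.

MSB is 1, so the value is negative. Find the magnitude:
1. Invert bits:  0110010111011
2. Add 1:        0110010111100  = 3260
3. Apply sign:   -3260

Answer: -3260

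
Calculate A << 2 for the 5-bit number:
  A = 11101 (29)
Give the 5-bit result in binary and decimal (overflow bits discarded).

Shift left by 2: drop the top 2 bit(s), append 2 zero(s) on the right.
  11101  ->  discard [11], keep [101], append 00
= 10100

Answer: 10100 (20)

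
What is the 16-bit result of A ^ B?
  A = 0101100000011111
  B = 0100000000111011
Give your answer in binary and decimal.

Apply ^ to each column (1 where bits differ):
  0101100000011111
^ 0100000000111011
------------------
  0001100000100100

Answer: 0001100000100100 (6180)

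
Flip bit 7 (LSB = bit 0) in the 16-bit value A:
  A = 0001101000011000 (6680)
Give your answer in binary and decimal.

Mask = 1 << 7 = 0000000010000000
Bit 7 of A is 0; XOR with the mask flips it to 1.
  0001101000011000
^ 0000000010000000
------------------
  0001101010011000

Answer: 0001101010011000 (6808)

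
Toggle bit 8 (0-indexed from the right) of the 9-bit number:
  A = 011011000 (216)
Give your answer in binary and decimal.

Mask = 1 << 8 = 100000000
Bit 8 of A is 0; XOR with the mask flips it to 1.
  011011000
^ 100000000
-----------
  111011000

Answer: 111011000 (472)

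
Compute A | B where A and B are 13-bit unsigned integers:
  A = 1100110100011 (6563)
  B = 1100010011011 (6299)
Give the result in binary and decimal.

Apply | to each column (1 where either bit is 1):
  1100110100011
| 1100010011011
---------------
  1100110111011

Answer: 1100110111011 (6587)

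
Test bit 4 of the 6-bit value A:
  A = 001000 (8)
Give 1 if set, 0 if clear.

Bit 4 is the 5th from the right.
  001000
   ^
That bit is 0.

Answer: 0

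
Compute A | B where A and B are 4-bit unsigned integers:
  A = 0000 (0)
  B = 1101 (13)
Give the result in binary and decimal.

Apply | to each column (1 where either bit is 1):
  0000
| 1101
------
  1101

Answer: 1101 (13)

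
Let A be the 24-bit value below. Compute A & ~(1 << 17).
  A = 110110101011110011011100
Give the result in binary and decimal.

Mask = ~(1 << 17) = 111111011111111111111111
Bit 17 of A is 1, so AND-ing with the mask clears it to 0.
  110110101011110011011100
& 111111011111111111111111
--------------------------
  110110001011110011011100

Answer: 110110001011110011011100 (14204124)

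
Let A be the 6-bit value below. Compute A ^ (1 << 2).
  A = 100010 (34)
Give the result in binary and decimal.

Mask = 1 << 2 = 000100
Bit 2 of A is 0; XOR with the mask flips it to 1.
  100010
^ 000100
--------
  100110

Answer: 100110 (38)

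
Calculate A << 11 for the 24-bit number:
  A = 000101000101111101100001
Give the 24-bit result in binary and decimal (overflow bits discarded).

Shift left by 11: drop the top 11 bit(s), append 11 zero(s) on the right.
  000101000101111101100001  ->  discard [00010100010], keep [1111101100001], append 00000000000
= 111110110000100000000000

Answer: 111110110000100000000000 (16451584)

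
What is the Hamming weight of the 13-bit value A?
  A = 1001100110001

1001100110001
1-bits at positions (from bit 0 = LSB): 0, 4, 5, 8, 9, 12
Count = 6

Answer: 6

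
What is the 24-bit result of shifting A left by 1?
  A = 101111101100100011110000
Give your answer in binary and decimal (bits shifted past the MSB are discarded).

Shift left by 1: drop the top 1 bit(s), append 1 zero(s) on the right.
  101111101100100011110000  ->  discard [1], keep [01111101100100011110000], append 0
= 011111011001000111100000

Answer: 011111011001000111100000 (8229344)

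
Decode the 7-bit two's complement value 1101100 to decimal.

MSB is 1, so the value is negative. Find the magnitude:
1. Invert bits:  0010011
2. Add 1:        0010100  = 20
3. Apply sign:   -20

Answer: -20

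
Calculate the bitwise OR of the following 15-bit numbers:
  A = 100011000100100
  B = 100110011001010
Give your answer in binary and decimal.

Apply | to each column (1 where either bit is 1):
  100011000100100
| 100110011001010
-----------------
  100111011101110

Answer: 100111011101110 (20206)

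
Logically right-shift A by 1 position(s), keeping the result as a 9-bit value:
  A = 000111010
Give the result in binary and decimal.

Logical shift right by 1: drop the bottom 1 bit(s), prepend 1 zero(s) on the left.
  000111010  ->  keep [00011101], discard [0], prepend 0
= 000011101

Answer: 000011101 (29)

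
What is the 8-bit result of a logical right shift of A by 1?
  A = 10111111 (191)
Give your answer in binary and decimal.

Logical shift right by 1: drop the bottom 1 bit(s), prepend 1 zero(s) on the left.
  10111111  ->  keep [1011111], discard [1], prepend 0
= 01011111

Answer: 01011111 (95)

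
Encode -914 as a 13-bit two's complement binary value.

1. Binary of +914:  0001110010010
2. Invert bits:     1110001101101
3. Add 1:           1110001101110

Answer: 1110001101110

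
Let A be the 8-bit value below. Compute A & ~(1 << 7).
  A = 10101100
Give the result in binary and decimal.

Mask = ~(1 << 7) = 01111111
Bit 7 of A is 1, so AND-ing with the mask clears it to 0.
  10101100
& 01111111
----------
  00101100

Answer: 00101100 (44)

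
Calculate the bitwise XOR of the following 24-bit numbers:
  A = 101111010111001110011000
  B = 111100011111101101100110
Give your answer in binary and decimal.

Apply ^ to each column (1 where bits differ):
  101111010111001110011000
^ 111100011111101101100110
--------------------------
  010011001000100011111110

Answer: 010011001000100011111110 (5015806)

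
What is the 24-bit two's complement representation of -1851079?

1. Binary of +1851079:  000111000011111011000111
2. Invert bits:     111000111100000100111000
3. Add 1:           111000111100000100111001

Answer: 111000111100000100111001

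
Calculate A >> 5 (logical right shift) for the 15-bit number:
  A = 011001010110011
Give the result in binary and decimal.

Logical shift right by 5: drop the bottom 5 bit(s), prepend 5 zero(s) on the left.
  011001010110011  ->  keep [0110010101], discard [10011], prepend 00000
= 000000110010101

Answer: 000000110010101 (405)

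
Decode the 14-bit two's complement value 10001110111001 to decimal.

MSB is 1, so the value is negative. Find the magnitude:
1. Invert bits:  01110001000110
2. Add 1:        01110001000111  = 7239
3. Apply sign:   -7239

Answer: -7239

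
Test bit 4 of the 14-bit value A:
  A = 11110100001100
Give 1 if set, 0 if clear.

Bit 4 is the 5th from the right.
  11110100001100
           ^
That bit is 0.

Answer: 0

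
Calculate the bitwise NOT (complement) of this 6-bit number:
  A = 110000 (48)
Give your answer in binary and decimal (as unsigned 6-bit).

Flip each bit (0->1, 1->0):
  110000
  001111

Answer: 001111 (15)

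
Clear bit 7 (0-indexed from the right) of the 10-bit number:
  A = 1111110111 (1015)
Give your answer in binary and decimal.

Mask = ~(1 << 7) = 1101111111
Bit 7 of A is 1, so AND-ing with the mask clears it to 0.
  1111110111
& 1101111111
------------
  1101110111

Answer: 1101110111 (887)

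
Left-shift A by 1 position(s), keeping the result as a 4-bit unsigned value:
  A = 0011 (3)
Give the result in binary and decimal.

Shift left by 1: drop the top 1 bit(s), append 1 zero(s) on the right.
  0011  ->  discard [0], keep [011], append 0
= 0110

Answer: 0110 (6)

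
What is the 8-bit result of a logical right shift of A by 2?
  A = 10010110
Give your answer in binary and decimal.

Logical shift right by 2: drop the bottom 2 bit(s), prepend 2 zero(s) on the left.
  10010110  ->  keep [100101], discard [10], prepend 00
= 00100101

Answer: 00100101 (37)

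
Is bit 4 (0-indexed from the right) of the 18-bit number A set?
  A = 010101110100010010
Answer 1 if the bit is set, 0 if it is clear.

Bit 4 is the 5th from the right.
  010101110100010010
               ^
That bit is 1.

Answer: 1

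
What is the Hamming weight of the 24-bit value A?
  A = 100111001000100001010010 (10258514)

100111001000100001010010
1-bits at positions (from bit 0 = LSB): 1, 4, 6, 11, 15, 18, 19, 20, 23
Count = 9

Answer: 9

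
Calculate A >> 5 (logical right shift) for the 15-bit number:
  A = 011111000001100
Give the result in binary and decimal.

Logical shift right by 5: drop the bottom 5 bit(s), prepend 5 zero(s) on the left.
  011111000001100  ->  keep [0111110000], discard [01100], prepend 00000
= 000000111110000

Answer: 000000111110000 (496)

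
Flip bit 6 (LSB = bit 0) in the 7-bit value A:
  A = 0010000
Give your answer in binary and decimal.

Mask = 1 << 6 = 1000000
Bit 6 of A is 0; XOR with the mask flips it to 1.
  0010000
^ 1000000
---------
  1010000

Answer: 1010000 (80)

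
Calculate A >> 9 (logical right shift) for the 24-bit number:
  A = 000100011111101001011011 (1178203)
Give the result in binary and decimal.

Logical shift right by 9: drop the bottom 9 bit(s), prepend 9 zero(s) on the left.
  000100011111101001011011  ->  keep [000100011111101], discard [001011011], prepend 000000000
= 000000000000100011111101

Answer: 000000000000100011111101 (2301)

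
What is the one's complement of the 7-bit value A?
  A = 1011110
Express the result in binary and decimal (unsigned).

Flip each bit (0->1, 1->0):
  1011110
  0100001

Answer: 0100001 (33)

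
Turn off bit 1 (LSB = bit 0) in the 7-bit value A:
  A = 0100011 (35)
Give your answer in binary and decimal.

Mask = ~(1 << 1) = 1111101
Bit 1 of A is 1, so AND-ing with the mask clears it to 0.
  0100011
& 1111101
---------
  0100001

Answer: 0100001 (33)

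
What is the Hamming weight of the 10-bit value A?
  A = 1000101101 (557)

1000101101
1-bits at positions (from bit 0 = LSB): 0, 2, 3, 5, 9
Count = 5

Answer: 5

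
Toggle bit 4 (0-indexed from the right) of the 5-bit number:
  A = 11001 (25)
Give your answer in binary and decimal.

Mask = 1 << 4 = 10000
Bit 4 of A is 1; XOR with the mask flips it to 0.
  11001
^ 10000
-------
  01001

Answer: 01001 (9)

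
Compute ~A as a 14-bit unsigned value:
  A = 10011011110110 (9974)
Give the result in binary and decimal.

Flip each bit (0->1, 1->0):
  10011011110110
  01100100001001

Answer: 01100100001001 (6409)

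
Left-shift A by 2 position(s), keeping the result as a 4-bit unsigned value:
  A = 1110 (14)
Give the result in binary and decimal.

Shift left by 2: drop the top 2 bit(s), append 2 zero(s) on the right.
  1110  ->  discard [11], keep [10], append 00
= 1000

Answer: 1000 (8)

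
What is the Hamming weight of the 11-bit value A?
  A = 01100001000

01100001000
1-bits at positions (from bit 0 = LSB): 3, 8, 9
Count = 3

Answer: 3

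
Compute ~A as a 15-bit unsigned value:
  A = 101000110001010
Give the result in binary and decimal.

Flip each bit (0->1, 1->0):
  101000110001010
  010111001110101

Answer: 010111001110101 (11893)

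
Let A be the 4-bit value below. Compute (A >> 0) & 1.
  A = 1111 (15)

Bit 0 is the 1st from the right.
  1111
     ^
That bit is 1.

Answer: 1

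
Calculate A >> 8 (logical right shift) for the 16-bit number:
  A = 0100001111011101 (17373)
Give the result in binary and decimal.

Logical shift right by 8: drop the bottom 8 bit(s), prepend 8 zero(s) on the left.
  0100001111011101  ->  keep [01000011], discard [11011101], prepend 00000000
= 0000000001000011

Answer: 0000000001000011 (67)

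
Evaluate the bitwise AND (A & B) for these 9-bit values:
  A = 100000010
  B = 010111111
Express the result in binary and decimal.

Apply & to each column (1 only where both bits are 1):
  100000010
& 010111111
-----------
  000000010

Answer: 000000010 (2)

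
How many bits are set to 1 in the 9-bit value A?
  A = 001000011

001000011
1-bits at positions (from bit 0 = LSB): 0, 1, 6
Count = 3

Answer: 3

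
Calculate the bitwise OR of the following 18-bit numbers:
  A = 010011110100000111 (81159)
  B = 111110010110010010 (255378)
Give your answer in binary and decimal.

Apply | to each column (1 where either bit is 1):
  010011110100000111
| 111110010110010010
--------------------
  111111110110010111

Answer: 111111110110010111 (261527)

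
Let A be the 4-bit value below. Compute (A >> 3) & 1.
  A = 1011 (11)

Bit 3 is the 4th from the right.
  1011
  ^
That bit is 1.

Answer: 1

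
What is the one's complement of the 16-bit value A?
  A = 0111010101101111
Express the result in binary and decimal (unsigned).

Flip each bit (0->1, 1->0):
  0111010101101111
  1000101010010000

Answer: 1000101010010000 (35472)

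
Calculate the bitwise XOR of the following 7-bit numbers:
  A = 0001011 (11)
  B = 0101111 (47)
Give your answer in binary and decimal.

Apply ^ to each column (1 where bits differ):
  0001011
^ 0101111
---------
  0100100

Answer: 0100100 (36)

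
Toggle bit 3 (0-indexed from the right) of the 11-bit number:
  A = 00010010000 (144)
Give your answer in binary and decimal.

Mask = 1 << 3 = 00000001000
Bit 3 of A is 0; XOR with the mask flips it to 1.
  00010010000
^ 00000001000
-------------
  00010011000

Answer: 00010011000 (152)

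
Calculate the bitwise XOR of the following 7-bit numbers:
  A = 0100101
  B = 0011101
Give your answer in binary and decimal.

Apply ^ to each column (1 where bits differ):
  0100101
^ 0011101
---------
  0111000

Answer: 0111000 (56)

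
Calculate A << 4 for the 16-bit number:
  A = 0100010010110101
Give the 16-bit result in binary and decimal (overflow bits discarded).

Shift left by 4: drop the top 4 bit(s), append 4 zero(s) on the right.
  0100010010110101  ->  discard [0100], keep [010010110101], append 0000
= 0100101101010000

Answer: 0100101101010000 (19280)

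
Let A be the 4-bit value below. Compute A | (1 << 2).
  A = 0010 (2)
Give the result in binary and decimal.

Mask = 1 << 2 = 0100
Bit 2 of A is 0, so OR-ing with the mask flips it to 1.
  0010
| 0100
------
  0110

Answer: 0110 (6)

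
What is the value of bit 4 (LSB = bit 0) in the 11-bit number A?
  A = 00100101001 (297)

Bit 4 is the 5th from the right.
  00100101001
        ^
That bit is 0.

Answer: 0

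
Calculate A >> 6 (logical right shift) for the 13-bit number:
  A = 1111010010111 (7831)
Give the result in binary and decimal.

Logical shift right by 6: drop the bottom 6 bit(s), prepend 6 zero(s) on the left.
  1111010010111  ->  keep [1111010], discard [010111], prepend 000000
= 0000001111010

Answer: 0000001111010 (122)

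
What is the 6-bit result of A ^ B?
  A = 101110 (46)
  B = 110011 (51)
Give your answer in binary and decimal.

Apply ^ to each column (1 where bits differ):
  101110
^ 110011
--------
  011101

Answer: 011101 (29)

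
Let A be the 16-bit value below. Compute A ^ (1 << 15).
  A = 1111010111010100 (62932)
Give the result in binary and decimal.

Mask = 1 << 15 = 1000000000000000
Bit 15 of A is 1; XOR with the mask flips it to 0.
  1111010111010100
^ 1000000000000000
------------------
  0111010111010100

Answer: 0111010111010100 (30164)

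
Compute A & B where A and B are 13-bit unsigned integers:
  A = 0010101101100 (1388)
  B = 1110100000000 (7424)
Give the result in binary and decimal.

Apply & to each column (1 only where both bits are 1):
  0010101101100
& 1110100000000
---------------
  0010100000000

Answer: 0010100000000 (1280)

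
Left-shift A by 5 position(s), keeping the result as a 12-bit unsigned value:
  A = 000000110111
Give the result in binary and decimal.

Shift left by 5: drop the top 5 bit(s), append 5 zero(s) on the right.
  000000110111  ->  discard [00000], keep [0110111], append 00000
= 011011100000

Answer: 011011100000 (1760)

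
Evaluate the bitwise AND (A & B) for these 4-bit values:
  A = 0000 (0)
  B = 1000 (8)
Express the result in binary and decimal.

Apply & to each column (1 only where both bits are 1):
  0000
& 1000
------
  0000

Answer: 0000 (0)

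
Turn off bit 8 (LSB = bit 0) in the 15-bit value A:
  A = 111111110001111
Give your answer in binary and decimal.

Mask = ~(1 << 8) = 111111011111111
Bit 8 of A is 1, so AND-ing with the mask clears it to 0.
  111111110001111
& 111111011111111
-----------------
  111111010001111

Answer: 111111010001111 (32399)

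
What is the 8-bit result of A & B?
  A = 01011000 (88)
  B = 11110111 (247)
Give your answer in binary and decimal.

Apply & to each column (1 only where both bits are 1):
  01011000
& 11110111
----------
  01010000

Answer: 01010000 (80)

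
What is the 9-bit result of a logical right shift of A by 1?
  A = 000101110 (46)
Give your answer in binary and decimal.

Logical shift right by 1: drop the bottom 1 bit(s), prepend 1 zero(s) on the left.
  000101110  ->  keep [00010111], discard [0], prepend 0
= 000010111

Answer: 000010111 (23)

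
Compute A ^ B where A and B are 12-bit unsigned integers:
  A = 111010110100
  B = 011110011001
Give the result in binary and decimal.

Apply ^ to each column (1 where bits differ):
  111010110100
^ 011110011001
--------------
  100100101101

Answer: 100100101101 (2349)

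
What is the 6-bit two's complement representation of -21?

1. Binary of +21:  010101
2. Invert bits:     101010
3. Add 1:           101011

Answer: 101011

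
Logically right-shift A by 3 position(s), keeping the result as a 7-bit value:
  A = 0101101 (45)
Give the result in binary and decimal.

Logical shift right by 3: drop the bottom 3 bit(s), prepend 3 zero(s) on the left.
  0101101  ->  keep [0101], discard [101], prepend 000
= 0000101

Answer: 0000101 (5)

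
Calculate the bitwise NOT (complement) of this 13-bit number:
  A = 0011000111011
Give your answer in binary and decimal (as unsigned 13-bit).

Flip each bit (0->1, 1->0):
  0011000111011
  1100111000100

Answer: 1100111000100 (6596)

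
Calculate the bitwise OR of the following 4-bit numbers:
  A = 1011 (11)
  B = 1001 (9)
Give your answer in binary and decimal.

Apply | to each column (1 where either bit is 1):
  1011
| 1001
------
  1011

Answer: 1011 (11)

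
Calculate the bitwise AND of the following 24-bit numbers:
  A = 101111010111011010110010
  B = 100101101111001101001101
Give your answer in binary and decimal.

Apply & to each column (1 only where both bits are 1):
  101111010111011010110010
& 100101101111001101001101
--------------------------
  100101000111001000000000

Answer: 100101000111001000000000 (9728512)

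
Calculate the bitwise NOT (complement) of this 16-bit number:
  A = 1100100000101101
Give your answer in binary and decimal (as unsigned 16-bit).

Flip each bit (0->1, 1->0):
  1100100000101101
  0011011111010010

Answer: 0011011111010010 (14290)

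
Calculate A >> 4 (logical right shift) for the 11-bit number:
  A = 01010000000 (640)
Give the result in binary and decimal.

Logical shift right by 4: drop the bottom 4 bit(s), prepend 4 zero(s) on the left.
  01010000000  ->  keep [0101000], discard [0000], prepend 0000
= 00000101000

Answer: 00000101000 (40)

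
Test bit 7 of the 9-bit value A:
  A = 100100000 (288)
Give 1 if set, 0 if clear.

Bit 7 is the 8th from the right.
  100100000
   ^
That bit is 0.

Answer: 0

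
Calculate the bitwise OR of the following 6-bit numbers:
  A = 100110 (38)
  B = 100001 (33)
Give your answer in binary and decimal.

Apply | to each column (1 where either bit is 1):
  100110
| 100001
--------
  100111

Answer: 100111 (39)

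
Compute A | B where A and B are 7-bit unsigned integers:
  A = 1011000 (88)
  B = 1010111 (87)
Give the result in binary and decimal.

Apply | to each column (1 where either bit is 1):
  1011000
| 1010111
---------
  1011111

Answer: 1011111 (95)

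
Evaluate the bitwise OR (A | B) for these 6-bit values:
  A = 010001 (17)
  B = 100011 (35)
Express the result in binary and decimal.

Apply | to each column (1 where either bit is 1):
  010001
| 100011
--------
  110011

Answer: 110011 (51)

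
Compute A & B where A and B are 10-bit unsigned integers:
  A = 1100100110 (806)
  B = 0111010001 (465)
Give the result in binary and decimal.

Apply & to each column (1 only where both bits are 1):
  1100100110
& 0111010001
------------
  0100000000

Answer: 0100000000 (256)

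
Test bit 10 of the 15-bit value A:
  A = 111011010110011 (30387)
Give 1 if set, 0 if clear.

Bit 10 is the 11th from the right.
  111011010110011
      ^
That bit is 1.

Answer: 1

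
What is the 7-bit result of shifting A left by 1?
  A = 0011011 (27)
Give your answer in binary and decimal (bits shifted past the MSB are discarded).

Shift left by 1: drop the top 1 bit(s), append 1 zero(s) on the right.
  0011011  ->  discard [0], keep [011011], append 0
= 0110110

Answer: 0110110 (54)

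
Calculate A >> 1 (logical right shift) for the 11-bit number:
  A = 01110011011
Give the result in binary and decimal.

Logical shift right by 1: drop the bottom 1 bit(s), prepend 1 zero(s) on the left.
  01110011011  ->  keep [0111001101], discard [1], prepend 0
= 00111001101

Answer: 00111001101 (461)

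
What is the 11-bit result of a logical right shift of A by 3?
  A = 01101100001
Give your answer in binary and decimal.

Logical shift right by 3: drop the bottom 3 bit(s), prepend 3 zero(s) on the left.
  01101100001  ->  keep [01101100], discard [001], prepend 000
= 00001101100

Answer: 00001101100 (108)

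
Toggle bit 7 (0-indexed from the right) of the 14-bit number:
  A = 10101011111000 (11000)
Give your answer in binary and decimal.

Mask = 1 << 7 = 00000010000000
Bit 7 of A is 1; XOR with the mask flips it to 0.
  10101011111000
^ 00000010000000
----------------
  10101001111000

Answer: 10101001111000 (10872)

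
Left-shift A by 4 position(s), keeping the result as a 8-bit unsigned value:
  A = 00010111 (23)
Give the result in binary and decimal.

Shift left by 4: drop the top 4 bit(s), append 4 zero(s) on the right.
  00010111  ->  discard [0001], keep [0111], append 0000
= 01110000

Answer: 01110000 (112)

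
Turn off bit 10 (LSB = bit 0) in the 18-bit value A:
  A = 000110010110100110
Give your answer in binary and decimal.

Mask = ~(1 << 10) = 111111101111111111
Bit 10 of A is 1, so AND-ing with the mask clears it to 0.
  000110010110100110
& 111111101111111111
--------------------
  000110000110100110

Answer: 000110000110100110 (24998)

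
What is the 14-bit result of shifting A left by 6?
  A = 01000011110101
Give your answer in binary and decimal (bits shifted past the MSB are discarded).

Shift left by 6: drop the top 6 bit(s), append 6 zero(s) on the right.
  01000011110101  ->  discard [010000], keep [11110101], append 000000
= 11110101000000

Answer: 11110101000000 (15680)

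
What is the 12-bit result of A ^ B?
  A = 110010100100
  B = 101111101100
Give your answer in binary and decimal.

Apply ^ to each column (1 where bits differ):
  110010100100
^ 101111101100
--------------
  011101001000

Answer: 011101001000 (1864)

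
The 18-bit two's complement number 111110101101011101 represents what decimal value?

MSB is 1, so the value is negative. Find the magnitude:
1. Invert bits:  000001010010100010
2. Add 1:        000001010010100011  = 5283
3. Apply sign:   -5283

Answer: -5283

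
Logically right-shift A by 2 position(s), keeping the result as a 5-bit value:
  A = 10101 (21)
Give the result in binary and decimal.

Logical shift right by 2: drop the bottom 2 bit(s), prepend 2 zero(s) on the left.
  10101  ->  keep [101], discard [01], prepend 00
= 00101

Answer: 00101 (5)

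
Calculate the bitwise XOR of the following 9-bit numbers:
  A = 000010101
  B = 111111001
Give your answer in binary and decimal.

Apply ^ to each column (1 where bits differ):
  000010101
^ 111111001
-----------
  111101100

Answer: 111101100 (492)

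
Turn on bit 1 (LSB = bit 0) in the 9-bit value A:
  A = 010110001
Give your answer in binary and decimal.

Mask = 1 << 1 = 000000010
Bit 1 of A is 0, so OR-ing with the mask flips it to 1.
  010110001
| 000000010
-----------
  010110011

Answer: 010110011 (179)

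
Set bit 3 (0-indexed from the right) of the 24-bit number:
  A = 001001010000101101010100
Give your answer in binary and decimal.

Mask = 1 << 3 = 000000000000000000001000
Bit 3 of A is 0, so OR-ing with the mask flips it to 1.
  001001010000101101010100
| 000000000000000000001000
--------------------------
  001001010000101101011100

Answer: 001001010000101101011100 (2427740)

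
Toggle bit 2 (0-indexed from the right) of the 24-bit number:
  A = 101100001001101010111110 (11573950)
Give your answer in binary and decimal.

Mask = 1 << 2 = 000000000000000000000100
Bit 2 of A is 1; XOR with the mask flips it to 0.
  101100001001101010111110
^ 000000000000000000000100
--------------------------
  101100001001101010111010

Answer: 101100001001101010111010 (11573946)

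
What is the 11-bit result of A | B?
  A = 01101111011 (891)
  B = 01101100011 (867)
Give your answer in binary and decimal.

Apply | to each column (1 where either bit is 1):
  01101111011
| 01101100011
-------------
  01101111011

Answer: 01101111011 (891)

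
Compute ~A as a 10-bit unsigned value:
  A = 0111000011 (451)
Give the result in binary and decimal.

Flip each bit (0->1, 1->0):
  0111000011
  1000111100

Answer: 1000111100 (572)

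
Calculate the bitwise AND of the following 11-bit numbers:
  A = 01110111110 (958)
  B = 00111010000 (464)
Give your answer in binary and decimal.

Apply & to each column (1 only where both bits are 1):
  01110111110
& 00111010000
-------------
  00110010000

Answer: 00110010000 (400)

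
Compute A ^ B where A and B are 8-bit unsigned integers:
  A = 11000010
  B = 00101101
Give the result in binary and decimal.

Apply ^ to each column (1 where bits differ):
  11000010
^ 00101101
----------
  11101111

Answer: 11101111 (239)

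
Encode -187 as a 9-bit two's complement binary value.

1. Binary of +187:  010111011
2. Invert bits:     101000100
3. Add 1:           101000101

Answer: 101000101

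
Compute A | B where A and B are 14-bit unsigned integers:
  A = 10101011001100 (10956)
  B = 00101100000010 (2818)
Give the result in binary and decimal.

Apply | to each column (1 where either bit is 1):
  10101011001100
| 00101100000010
----------------
  10101111001110

Answer: 10101111001110 (11214)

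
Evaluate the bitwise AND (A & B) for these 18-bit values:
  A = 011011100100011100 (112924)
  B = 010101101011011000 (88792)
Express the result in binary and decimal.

Apply & to each column (1 only where both bits are 1):
  011011100100011100
& 010101101011011000
--------------------
  010001100000011000

Answer: 010001100000011000 (71704)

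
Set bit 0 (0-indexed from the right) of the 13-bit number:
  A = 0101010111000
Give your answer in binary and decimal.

Mask = 1 << 0 = 0000000000001
Bit 0 of A is 0, so OR-ing with the mask flips it to 1.
  0101010111000
| 0000000000001
---------------
  0101010111001

Answer: 0101010111001 (2745)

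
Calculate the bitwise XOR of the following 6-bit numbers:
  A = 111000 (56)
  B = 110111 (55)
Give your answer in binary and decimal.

Apply ^ to each column (1 where bits differ):
  111000
^ 110111
--------
  001111

Answer: 001111 (15)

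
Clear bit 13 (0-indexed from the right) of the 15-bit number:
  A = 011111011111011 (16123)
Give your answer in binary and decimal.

Mask = ~(1 << 13) = 101111111111111
Bit 13 of A is 1, so AND-ing with the mask clears it to 0.
  011111011111011
& 101111111111111
-----------------
  001111011111011

Answer: 001111011111011 (7931)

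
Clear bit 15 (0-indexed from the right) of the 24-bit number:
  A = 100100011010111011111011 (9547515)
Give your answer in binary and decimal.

Mask = ~(1 << 15) = 111111110111111111111111
Bit 15 of A is 1, so AND-ing with the mask clears it to 0.
  100100011010111011111011
& 111111110111111111111111
--------------------------
  100100010010111011111011

Answer: 100100010010111011111011 (9514747)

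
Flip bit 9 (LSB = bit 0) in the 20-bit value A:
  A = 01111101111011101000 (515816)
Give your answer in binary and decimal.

Mask = 1 << 9 = 00000000001000000000
Bit 9 of A is 1; XOR with the mask flips it to 0.
  01111101111011101000
^ 00000000001000000000
----------------------
  01111101110011101000

Answer: 01111101110011101000 (515304)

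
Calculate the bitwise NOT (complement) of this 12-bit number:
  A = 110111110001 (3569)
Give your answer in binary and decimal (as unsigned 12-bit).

Flip each bit (0->1, 1->0):
  110111110001
  001000001110

Answer: 001000001110 (526)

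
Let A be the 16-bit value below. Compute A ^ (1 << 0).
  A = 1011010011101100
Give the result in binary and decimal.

Mask = 1 << 0 = 0000000000000001
Bit 0 of A is 0; XOR with the mask flips it to 1.
  1011010011101100
^ 0000000000000001
------------------
  1011010011101101

Answer: 1011010011101101 (46317)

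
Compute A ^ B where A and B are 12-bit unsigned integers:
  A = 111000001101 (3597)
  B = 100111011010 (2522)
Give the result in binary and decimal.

Apply ^ to each column (1 where bits differ):
  111000001101
^ 100111011010
--------------
  011111010111

Answer: 011111010111 (2007)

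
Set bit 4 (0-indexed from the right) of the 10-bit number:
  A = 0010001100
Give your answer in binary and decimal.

Mask = 1 << 4 = 0000010000
Bit 4 of A is 0, so OR-ing with the mask flips it to 1.
  0010001100
| 0000010000
------------
  0010011100

Answer: 0010011100 (156)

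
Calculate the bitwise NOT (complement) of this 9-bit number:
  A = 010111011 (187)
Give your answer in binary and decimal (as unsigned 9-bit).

Flip each bit (0->1, 1->0):
  010111011
  101000100

Answer: 101000100 (324)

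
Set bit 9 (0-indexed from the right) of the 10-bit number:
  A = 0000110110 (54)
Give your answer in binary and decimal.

Mask = 1 << 9 = 1000000000
Bit 9 of A is 0, so OR-ing with the mask flips it to 1.
  0000110110
| 1000000000
------------
  1000110110

Answer: 1000110110 (566)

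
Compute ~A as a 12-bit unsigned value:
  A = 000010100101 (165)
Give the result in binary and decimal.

Flip each bit (0->1, 1->0):
  000010100101
  111101011010

Answer: 111101011010 (3930)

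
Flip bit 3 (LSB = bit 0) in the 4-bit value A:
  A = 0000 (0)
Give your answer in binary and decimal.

Mask = 1 << 3 = 1000
Bit 3 of A is 0; XOR with the mask flips it to 1.
  0000
^ 1000
------
  1000

Answer: 1000 (8)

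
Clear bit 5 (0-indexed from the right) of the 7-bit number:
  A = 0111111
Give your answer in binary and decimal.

Mask = ~(1 << 5) = 1011111
Bit 5 of A is 1, so AND-ing with the mask clears it to 0.
  0111111
& 1011111
---------
  0011111

Answer: 0011111 (31)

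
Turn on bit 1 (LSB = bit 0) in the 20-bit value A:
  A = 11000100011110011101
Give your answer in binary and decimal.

Mask = 1 << 1 = 00000000000000000010
Bit 1 of A is 0, so OR-ing with the mask flips it to 1.
  11000100011110011101
| 00000000000000000010
----------------------
  11000100011110011111

Answer: 11000100011110011111 (804767)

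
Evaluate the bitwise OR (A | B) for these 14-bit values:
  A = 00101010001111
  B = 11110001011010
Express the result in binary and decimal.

Apply | to each column (1 where either bit is 1):
  00101010001111
| 11110001011010
----------------
  11111011011111

Answer: 11111011011111 (16095)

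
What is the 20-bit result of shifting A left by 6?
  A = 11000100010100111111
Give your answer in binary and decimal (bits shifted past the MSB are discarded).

Shift left by 6: drop the top 6 bit(s), append 6 zero(s) on the right.
  11000100010100111111  ->  discard [110001], keep [00010100111111], append 000000
= 00010100111111000000

Answer: 00010100111111000000 (85952)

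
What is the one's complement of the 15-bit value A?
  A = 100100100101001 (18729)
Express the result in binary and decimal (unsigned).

Flip each bit (0->1, 1->0):
  100100100101001
  011011011010110

Answer: 011011011010110 (14038)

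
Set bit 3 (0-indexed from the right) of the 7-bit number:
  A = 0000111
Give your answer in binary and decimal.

Mask = 1 << 3 = 0001000
Bit 3 of A is 0, so OR-ing with the mask flips it to 1.
  0000111
| 0001000
---------
  0001111

Answer: 0001111 (15)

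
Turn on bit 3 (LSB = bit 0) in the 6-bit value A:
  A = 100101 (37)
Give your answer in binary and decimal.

Mask = 1 << 3 = 001000
Bit 3 of A is 0, so OR-ing with the mask flips it to 1.
  100101
| 001000
--------
  101101

Answer: 101101 (45)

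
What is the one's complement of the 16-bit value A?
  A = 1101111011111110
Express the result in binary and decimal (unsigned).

Flip each bit (0->1, 1->0):
  1101111011111110
  0010000100000001

Answer: 0010000100000001 (8449)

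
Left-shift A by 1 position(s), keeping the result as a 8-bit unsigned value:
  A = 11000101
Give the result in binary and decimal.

Shift left by 1: drop the top 1 bit(s), append 1 zero(s) on the right.
  11000101  ->  discard [1], keep [1000101], append 0
= 10001010

Answer: 10001010 (138)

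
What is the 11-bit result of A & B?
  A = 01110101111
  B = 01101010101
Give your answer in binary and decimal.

Apply & to each column (1 only where both bits are 1):
  01110101111
& 01101010101
-------------
  01100000101

Answer: 01100000101 (773)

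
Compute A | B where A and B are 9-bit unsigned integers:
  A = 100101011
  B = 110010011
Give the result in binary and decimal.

Apply | to each column (1 where either bit is 1):
  100101011
| 110010011
-----------
  110111011

Answer: 110111011 (443)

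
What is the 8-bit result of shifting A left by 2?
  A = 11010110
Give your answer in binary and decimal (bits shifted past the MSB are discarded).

Shift left by 2: drop the top 2 bit(s), append 2 zero(s) on the right.
  11010110  ->  discard [11], keep [010110], append 00
= 01011000

Answer: 01011000 (88)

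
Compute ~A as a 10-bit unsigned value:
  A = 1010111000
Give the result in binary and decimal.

Flip each bit (0->1, 1->0):
  1010111000
  0101000111

Answer: 0101000111 (327)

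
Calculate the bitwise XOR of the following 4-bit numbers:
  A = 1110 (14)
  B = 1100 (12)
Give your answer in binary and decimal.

Apply ^ to each column (1 where bits differ):
  1110
^ 1100
------
  0010

Answer: 0010 (2)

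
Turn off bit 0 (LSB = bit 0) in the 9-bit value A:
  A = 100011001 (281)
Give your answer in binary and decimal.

Mask = ~(1 << 0) = 111111110
Bit 0 of A is 1, so AND-ing with the mask clears it to 0.
  100011001
& 111111110
-----------
  100011000

Answer: 100011000 (280)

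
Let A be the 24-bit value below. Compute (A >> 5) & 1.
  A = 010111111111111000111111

Bit 5 is the 6th from the right.
  010111111111111000111111
                    ^
That bit is 1.

Answer: 1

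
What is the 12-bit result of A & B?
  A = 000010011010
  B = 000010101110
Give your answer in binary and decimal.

Apply & to each column (1 only where both bits are 1):
  000010011010
& 000010101110
--------------
  000010001010

Answer: 000010001010 (138)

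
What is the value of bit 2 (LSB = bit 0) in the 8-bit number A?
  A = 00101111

Bit 2 is the 3rd from the right.
  00101111
       ^
That bit is 1.

Answer: 1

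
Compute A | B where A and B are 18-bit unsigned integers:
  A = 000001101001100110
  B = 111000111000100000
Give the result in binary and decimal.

Apply | to each column (1 where either bit is 1):
  000001101001100110
| 111000111000100000
--------------------
  111001111001100110

Answer: 111001111001100110 (237158)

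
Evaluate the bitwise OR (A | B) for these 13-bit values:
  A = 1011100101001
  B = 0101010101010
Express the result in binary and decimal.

Apply | to each column (1 where either bit is 1):
  1011100101001
| 0101010101010
---------------
  1111110101011

Answer: 1111110101011 (8107)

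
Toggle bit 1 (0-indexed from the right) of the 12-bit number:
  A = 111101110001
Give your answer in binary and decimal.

Mask = 1 << 1 = 000000000010
Bit 1 of A is 0; XOR with the mask flips it to 1.
  111101110001
^ 000000000010
--------------
  111101110011

Answer: 111101110011 (3955)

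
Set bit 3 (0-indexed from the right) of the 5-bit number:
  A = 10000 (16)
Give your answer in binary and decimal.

Mask = 1 << 3 = 01000
Bit 3 of A is 0, so OR-ing with the mask flips it to 1.
  10000
| 01000
-------
  11000

Answer: 11000 (24)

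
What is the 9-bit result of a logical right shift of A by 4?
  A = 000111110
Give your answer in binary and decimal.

Logical shift right by 4: drop the bottom 4 bit(s), prepend 4 zero(s) on the left.
  000111110  ->  keep [00011], discard [1110], prepend 0000
= 000000011

Answer: 000000011 (3)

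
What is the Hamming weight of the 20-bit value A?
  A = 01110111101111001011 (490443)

01110111101111001011
1-bits at positions (from bit 0 = LSB): 0, 1, 3, 6, 7, 8, 9, 11, 12, 13, 14, 16, 17, 18
Count = 14

Answer: 14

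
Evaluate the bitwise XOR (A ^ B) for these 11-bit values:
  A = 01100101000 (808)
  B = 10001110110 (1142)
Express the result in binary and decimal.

Apply ^ to each column (1 where bits differ):
  01100101000
^ 10001110110
-------------
  11101011110

Answer: 11101011110 (1886)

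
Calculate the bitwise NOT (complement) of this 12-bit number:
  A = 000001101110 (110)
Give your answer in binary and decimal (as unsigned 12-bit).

Flip each bit (0->1, 1->0):
  000001101110
  111110010001

Answer: 111110010001 (3985)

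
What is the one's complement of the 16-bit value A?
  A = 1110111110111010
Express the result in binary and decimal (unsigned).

Flip each bit (0->1, 1->0):
  1110111110111010
  0001000001000101

Answer: 0001000001000101 (4165)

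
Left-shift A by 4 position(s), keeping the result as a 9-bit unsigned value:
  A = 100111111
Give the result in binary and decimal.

Shift left by 4: drop the top 4 bit(s), append 4 zero(s) on the right.
  100111111  ->  discard [1001], keep [11111], append 0000
= 111110000

Answer: 111110000 (496)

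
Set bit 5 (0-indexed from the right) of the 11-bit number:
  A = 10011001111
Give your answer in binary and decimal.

Mask = 1 << 5 = 00000100000
Bit 5 of A is 0, so OR-ing with the mask flips it to 1.
  10011001111
| 00000100000
-------------
  10011101111

Answer: 10011101111 (1263)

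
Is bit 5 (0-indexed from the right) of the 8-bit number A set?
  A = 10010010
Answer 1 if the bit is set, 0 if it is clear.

Bit 5 is the 6th from the right.
  10010010
    ^
That bit is 0.

Answer: 0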